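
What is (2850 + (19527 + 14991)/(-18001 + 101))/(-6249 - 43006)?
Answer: -25490241/440832250 ≈ -0.057823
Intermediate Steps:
(2850 + (19527 + 14991)/(-18001 + 101))/(-6249 - 43006) = (2850 + 34518/(-17900))/(-49255) = (2850 + 34518*(-1/17900))*(-1/49255) = (2850 - 17259/8950)*(-1/49255) = (25490241/8950)*(-1/49255) = -25490241/440832250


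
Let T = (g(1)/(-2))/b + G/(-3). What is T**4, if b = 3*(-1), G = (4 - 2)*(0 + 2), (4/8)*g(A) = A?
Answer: 1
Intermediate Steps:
g(A) = 2*A
G = 4 (G = 2*2 = 4)
b = -3
T = -1 (T = ((2*1)/(-2))/(-3) + 4/(-3) = (2*(-1/2))*(-1/3) + 4*(-1/3) = -1*(-1/3) - 4/3 = 1/3 - 4/3 = -1)
T**4 = (-1)**4 = 1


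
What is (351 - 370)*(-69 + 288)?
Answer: -4161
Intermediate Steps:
(351 - 370)*(-69 + 288) = -19*219 = -4161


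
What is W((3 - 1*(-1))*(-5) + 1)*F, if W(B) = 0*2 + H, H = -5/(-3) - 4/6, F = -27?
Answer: -27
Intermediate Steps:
H = 1 (H = -5*(-⅓) - 4*⅙ = 5/3 - ⅔ = 1)
W(B) = 1 (W(B) = 0*2 + 1 = 0 + 1 = 1)
W((3 - 1*(-1))*(-5) + 1)*F = 1*(-27) = -27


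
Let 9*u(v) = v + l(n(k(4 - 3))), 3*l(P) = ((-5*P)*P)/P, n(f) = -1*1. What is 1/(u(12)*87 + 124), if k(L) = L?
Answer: 9/2305 ≈ 0.0039046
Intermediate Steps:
n(f) = -1
l(P) = -5*P/3 (l(P) = (((-5*P)*P)/P)/3 = ((-5*P**2)/P)/3 = (-5*P)/3 = -5*P/3)
u(v) = 5/27 + v/9 (u(v) = (v - 5/3*(-1))/9 = (v + 5/3)/9 = (5/3 + v)/9 = 5/27 + v/9)
1/(u(12)*87 + 124) = 1/((5/27 + (1/9)*12)*87 + 124) = 1/((5/27 + 4/3)*87 + 124) = 1/((41/27)*87 + 124) = 1/(1189/9 + 124) = 1/(2305/9) = 9/2305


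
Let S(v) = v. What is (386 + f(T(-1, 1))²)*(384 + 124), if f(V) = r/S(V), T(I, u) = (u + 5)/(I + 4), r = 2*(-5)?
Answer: 208788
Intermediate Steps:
r = -10
T(I, u) = (5 + u)/(4 + I)
f(V) = -10/V
(386 + f(T(-1, 1))²)*(384 + 124) = (386 + (-10*(4 - 1)/(5 + 1))²)*(384 + 124) = (386 + (-10/(6/3))²)*508 = (386 + (-10/((⅓)*6))²)*508 = (386 + (-10/2)²)*508 = (386 + (-10*½)²)*508 = (386 + (-5)²)*508 = (386 + 25)*508 = 411*508 = 208788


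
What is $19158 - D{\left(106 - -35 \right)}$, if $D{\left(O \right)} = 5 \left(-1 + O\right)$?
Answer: $18458$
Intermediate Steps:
$D{\left(O \right)} = -5 + 5 O$
$19158 - D{\left(106 - -35 \right)} = 19158 - \left(-5 + 5 \left(106 - -35\right)\right) = 19158 - \left(-5 + 5 \left(106 + 35\right)\right) = 19158 - \left(-5 + 5 \cdot 141\right) = 19158 - \left(-5 + 705\right) = 19158 - 700 = 18458$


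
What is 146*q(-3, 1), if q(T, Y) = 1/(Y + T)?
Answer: -73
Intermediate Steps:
q(T, Y) = 1/(T + Y)
146*q(-3, 1) = 146/(-3 + 1) = 146/(-2) = 146*(-½) = -73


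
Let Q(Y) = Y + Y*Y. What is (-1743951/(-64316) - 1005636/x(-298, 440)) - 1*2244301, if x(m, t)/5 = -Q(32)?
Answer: -15876351639713/7074760 ≈ -2.2441e+6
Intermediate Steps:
Q(Y) = Y + Y²
x(m, t) = -5280 (x(m, t) = 5*(-32*(1 + 32)) = 5*(-32*33) = 5*(-1*1056) = 5*(-1056) = -5280)
(-1743951/(-64316) - 1005636/x(-298, 440)) - 1*2244301 = (-1743951/(-64316) - 1005636/(-5280)) - 1*2244301 = (-1743951*(-1/64316) - 1005636*(-1/5280)) - 2244301 = (1743951/64316 + 83803/440) - 2244301 = 1539303047/7074760 - 2244301 = -15876351639713/7074760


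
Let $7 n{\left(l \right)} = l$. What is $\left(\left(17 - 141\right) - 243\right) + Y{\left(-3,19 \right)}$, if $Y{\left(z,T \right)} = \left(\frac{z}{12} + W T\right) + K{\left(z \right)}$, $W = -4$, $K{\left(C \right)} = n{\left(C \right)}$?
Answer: $- \frac{12423}{28} \approx -443.68$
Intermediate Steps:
$n{\left(l \right)} = \frac{l}{7}$
$K{\left(C \right)} = \frac{C}{7}$
$Y{\left(z,T \right)} = - 4 T + \frac{19 z}{84}$ ($Y{\left(z,T \right)} = \left(\frac{z}{12} - 4 T\right) + \frac{z}{7} = \left(- 4 T + \frac{z}{12}\right) + \frac{z}{7} = - 4 T + \frac{19 z}{84}$)
$\left(\left(17 - 141\right) - 243\right) + Y{\left(-3,19 \right)} = \left(\left(17 - 141\right) - 243\right) + \left(\left(-4\right) 19 + \frac{19}{84} \left(-3\right)\right) = \left(-124 - 243\right) - \frac{2147}{28} = -367 - \frac{2147}{28} = - \frac{12423}{28}$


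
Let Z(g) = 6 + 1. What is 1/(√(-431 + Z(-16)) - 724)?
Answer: -181/131150 - I*√106/262300 ≈ -0.0013801 - 3.9251e-5*I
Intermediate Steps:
Z(g) = 7
1/(√(-431 + Z(-16)) - 724) = 1/(√(-431 + 7) - 724) = 1/(√(-424) - 724) = 1/(2*I*√106 - 724) = 1/(-724 + 2*I*√106)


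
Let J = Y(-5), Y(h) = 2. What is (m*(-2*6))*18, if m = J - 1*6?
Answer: 864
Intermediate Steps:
J = 2
m = -4 (m = 2 - 1*6 = 2 - 6 = -4)
(m*(-2*6))*18 = -(-8)*6*18 = -4*(-12)*18 = 48*18 = 864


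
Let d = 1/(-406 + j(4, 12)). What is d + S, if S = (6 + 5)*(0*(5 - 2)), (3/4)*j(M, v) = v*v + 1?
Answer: -3/638 ≈ -0.0047022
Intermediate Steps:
j(M, v) = 4/3 + 4*v²/3 (j(M, v) = 4*(v*v + 1)/3 = 4*(v² + 1)/3 = 4*(1 + v²)/3 = 4/3 + 4*v²/3)
S = 0 (S = 11*(0*3) = 11*0 = 0)
d = -3/638 (d = 1/(-406 + (4/3 + (4/3)*12²)) = 1/(-406 + (4/3 + (4/3)*144)) = 1/(-406 + (4/3 + 192)) = 1/(-406 + 580/3) = 1/(-638/3) = -3/638 ≈ -0.0047022)
d + S = -3/638 + 0 = -3/638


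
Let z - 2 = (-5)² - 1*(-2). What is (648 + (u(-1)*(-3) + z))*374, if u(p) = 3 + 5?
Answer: 244222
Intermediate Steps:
u(p) = 8
z = 29 (z = 2 + ((-5)² - 1*(-2)) = 2 + (25 + 2) = 2 + 27 = 29)
(648 + (u(-1)*(-3) + z))*374 = (648 + (8*(-3) + 29))*374 = (648 + (-24 + 29))*374 = (648 + 5)*374 = 653*374 = 244222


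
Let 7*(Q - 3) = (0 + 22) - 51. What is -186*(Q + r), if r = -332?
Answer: 433752/7 ≈ 61965.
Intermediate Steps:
Q = -8/7 (Q = 3 + ((0 + 22) - 51)/7 = 3 + (22 - 51)/7 = 3 + (⅐)*(-29) = 3 - 29/7 = -8/7 ≈ -1.1429)
-186*(Q + r) = -186*(-8/7 - 332) = -186*(-2332/7) = 433752/7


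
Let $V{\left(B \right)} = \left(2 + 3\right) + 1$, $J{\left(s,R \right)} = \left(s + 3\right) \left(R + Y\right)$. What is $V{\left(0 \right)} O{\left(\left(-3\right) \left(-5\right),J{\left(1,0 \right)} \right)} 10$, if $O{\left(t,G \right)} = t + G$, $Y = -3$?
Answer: $180$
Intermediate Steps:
$J{\left(s,R \right)} = \left(-3 + R\right) \left(3 + s\right)$ ($J{\left(s,R \right)} = \left(s + 3\right) \left(R - 3\right) = \left(3 + s\right) \left(-3 + R\right) = \left(-3 + R\right) \left(3 + s\right)$)
$V{\left(B \right)} = 6$ ($V{\left(B \right)} = 5 + 1 = 6$)
$O{\left(t,G \right)} = G + t$
$V{\left(0 \right)} O{\left(\left(-3\right) \left(-5\right),J{\left(1,0 \right)} \right)} 10 = 6 \left(\left(-9 - 3 + 3 \cdot 0 + 0 \cdot 1\right) - -15\right) 10 = 6 \left(\left(-9 - 3 + 0 + 0\right) + 15\right) 10 = 6 \left(-12 + 15\right) 10 = 6 \cdot 3 \cdot 10 = 18 \cdot 10 = 180$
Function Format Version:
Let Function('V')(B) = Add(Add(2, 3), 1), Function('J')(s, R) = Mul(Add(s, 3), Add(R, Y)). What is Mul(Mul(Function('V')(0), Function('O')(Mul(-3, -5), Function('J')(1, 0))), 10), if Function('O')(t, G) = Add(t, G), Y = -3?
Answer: 180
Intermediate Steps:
Function('J')(s, R) = Mul(Add(-3, R), Add(3, s)) (Function('J')(s, R) = Mul(Add(s, 3), Add(R, -3)) = Mul(Add(3, s), Add(-3, R)) = Mul(Add(-3, R), Add(3, s)))
Function('V')(B) = 6 (Function('V')(B) = Add(5, 1) = 6)
Function('O')(t, G) = Add(G, t)
Mul(Mul(Function('V')(0), Function('O')(Mul(-3, -5), Function('J')(1, 0))), 10) = Mul(Mul(6, Add(Add(-9, Mul(-3, 1), Mul(3, 0), Mul(0, 1)), Mul(-3, -5))), 10) = Mul(Mul(6, Add(Add(-9, -3, 0, 0), 15)), 10) = Mul(Mul(6, Add(-12, 15)), 10) = Mul(Mul(6, 3), 10) = Mul(18, 10) = 180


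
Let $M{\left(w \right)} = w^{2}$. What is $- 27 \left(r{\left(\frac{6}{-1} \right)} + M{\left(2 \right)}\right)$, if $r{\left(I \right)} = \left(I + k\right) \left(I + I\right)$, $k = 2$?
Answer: $-1404$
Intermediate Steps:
$r{\left(I \right)} = 2 I \left(2 + I\right)$ ($r{\left(I \right)} = \left(I + 2\right) \left(I + I\right) = \left(2 + I\right) 2 I = 2 I \left(2 + I\right)$)
$- 27 \left(r{\left(\frac{6}{-1} \right)} + M{\left(2 \right)}\right) = - 27 \left(2 \frac{6}{-1} \left(2 + \frac{6}{-1}\right) + 2^{2}\right) = - 27 \left(2 \cdot 6 \left(-1\right) \left(2 + 6 \left(-1\right)\right) + 4\right) = - 27 \left(2 \left(-6\right) \left(2 - 6\right) + 4\right) = - 27 \left(2 \left(-6\right) \left(-4\right) + 4\right) = - 27 \left(48 + 4\right) = \left(-27\right) 52 = -1404$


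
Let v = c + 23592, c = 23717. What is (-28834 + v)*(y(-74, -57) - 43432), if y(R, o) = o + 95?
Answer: -801704150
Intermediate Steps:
v = 47309 (v = 23717 + 23592 = 47309)
y(R, o) = 95 + o
(-28834 + v)*(y(-74, -57) - 43432) = (-28834 + 47309)*((95 - 57) - 43432) = 18475*(38 - 43432) = 18475*(-43394) = -801704150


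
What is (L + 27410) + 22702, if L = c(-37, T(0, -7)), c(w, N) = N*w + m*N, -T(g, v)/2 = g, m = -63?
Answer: 50112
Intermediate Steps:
T(g, v) = -2*g
c(w, N) = -63*N + N*w (c(w, N) = N*w - 63*N = -63*N + N*w)
L = 0 (L = (-2*0)*(-63 - 37) = 0*(-100) = 0)
(L + 27410) + 22702 = (0 + 27410) + 22702 = 27410 + 22702 = 50112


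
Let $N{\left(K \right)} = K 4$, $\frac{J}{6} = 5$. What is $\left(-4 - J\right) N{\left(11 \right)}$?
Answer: $-1496$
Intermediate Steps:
$J = 30$ ($J = 6 \cdot 5 = 30$)
$N{\left(K \right)} = 4 K$
$\left(-4 - J\right) N{\left(11 \right)} = \left(-4 - 30\right) 4 \cdot 11 = \left(-4 - 30\right) 44 = \left(-34\right) 44 = -1496$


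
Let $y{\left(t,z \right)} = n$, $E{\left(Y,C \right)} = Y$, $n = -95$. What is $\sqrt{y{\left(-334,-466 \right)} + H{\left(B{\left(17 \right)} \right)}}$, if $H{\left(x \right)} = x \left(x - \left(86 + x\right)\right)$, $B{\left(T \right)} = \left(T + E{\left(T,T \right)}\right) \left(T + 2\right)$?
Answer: $i \sqrt{55651} \approx 235.9 i$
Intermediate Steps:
$y{\left(t,z \right)} = -95$
$B{\left(T \right)} = 2 T \left(2 + T\right)$ ($B{\left(T \right)} = \left(T + T\right) \left(T + 2\right) = 2 T \left(2 + T\right)$)
$H{\left(x \right)} = - 86 x$ ($H{\left(x \right)} = x \left(-86\right) = - 86 x$)
$\sqrt{y{\left(-334,-466 \right)} + H{\left(B{\left(17 \right)} \right)}} = \sqrt{-95 - 86 \cdot 2 \cdot 17 \left(2 + 17\right)} = \sqrt{-95 - 86 \cdot 2 \cdot 17 \cdot 19} = \sqrt{-95 - 55556} = \sqrt{-55651} = i \sqrt{55651}$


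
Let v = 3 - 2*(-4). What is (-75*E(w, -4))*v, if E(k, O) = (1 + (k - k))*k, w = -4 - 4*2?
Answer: 9900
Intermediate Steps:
w = -12 (w = -4 - 8 = -12)
v = 11 (v = 3 + 8 = 11)
E(k, O) = k (E(k, O) = (1 + 0)*k = 1*k = k)
(-75*E(w, -4))*v = -75*(-12)*11 = 900*11 = 9900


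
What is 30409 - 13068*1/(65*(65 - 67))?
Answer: 1983119/65 ≈ 30510.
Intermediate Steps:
30409 - 13068*1/(65*(65 - 67)) = 30409 - 13068/(65*(-2)) = 30409 - 13068/(-130) = 30409 - 13068*(-1/130) = 30409 + 6534/65 = 1983119/65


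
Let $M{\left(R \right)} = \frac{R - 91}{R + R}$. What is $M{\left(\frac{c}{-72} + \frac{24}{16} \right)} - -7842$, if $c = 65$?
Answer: $\frac{667903}{86} \approx 7766.3$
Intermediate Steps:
$M{\left(R \right)} = \frac{-91 + R}{2 R}$
$M{\left(\frac{c}{-72} + \frac{24}{16} \right)} - -7842 = \frac{-91 + \left(\frac{65}{-72} + \frac{24}{16}\right)}{2 \left(\frac{65}{-72} + \frac{24}{16}\right)} - -7842 = \frac{-91 + \left(65 \left(- \frac{1}{72}\right) + 24 \cdot \frac{1}{16}\right)}{2 \left(65 \left(- \frac{1}{72}\right) + 24 \cdot \frac{1}{16}\right)} + 7842 = \frac{-91 + \left(- \frac{65}{72} + \frac{3}{2}\right)}{2 \left(- \frac{65}{72} + \frac{3}{2}\right)} + 7842 = \frac{-91 + \frac{43}{72}}{2 \cdot \frac{43}{72}} + 7842 = \frac{1}{2} \cdot \frac{72}{43} \left(- \frac{6509}{72}\right) + 7842 = - \frac{6509}{86} + 7842 = \frac{667903}{86}$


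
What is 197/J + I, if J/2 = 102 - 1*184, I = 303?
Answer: 49495/164 ≈ 301.80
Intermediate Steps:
J = -164 (J = 2*(102 - 1*184) = 2*(102 - 184) = 2*(-82) = -164)
197/J + I = 197/(-164) + 303 = 197*(-1/164) + 303 = -197/164 + 303 = 49495/164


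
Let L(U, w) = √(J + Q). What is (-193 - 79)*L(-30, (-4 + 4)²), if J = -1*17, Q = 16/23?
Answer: -1360*I*√345/23 ≈ -1098.3*I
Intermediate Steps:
Q = 16/23 (Q = 16*(1/23) = 16/23 ≈ 0.69565)
J = -17
L(U, w) = 5*I*√345/23 (L(U, w) = √(-17 + 16/23) = √(-375/23) = 5*I*√345/23)
(-193 - 79)*L(-30, (-4 + 4)²) = (-193 - 79)*(5*I*√345/23) = -1360*I*√345/23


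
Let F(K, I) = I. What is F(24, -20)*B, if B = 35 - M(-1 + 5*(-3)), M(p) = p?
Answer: -1020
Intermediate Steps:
B = 51 (B = 35 - (-1 + 5*(-3)) = 35 - (-1 - 15) = 35 - 1*(-16) = 35 + 16 = 51)
F(24, -20)*B = -20*51 = -1020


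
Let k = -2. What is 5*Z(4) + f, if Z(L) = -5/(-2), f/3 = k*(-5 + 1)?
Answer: 73/2 ≈ 36.500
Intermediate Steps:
f = 24 (f = 3*(-2*(-5 + 1)) = 3*(-2*(-4)) = 3*8 = 24)
Z(L) = 5/2 (Z(L) = -5*(-½) = 5/2)
5*Z(4) + f = 5*(5/2) + 24 = 25/2 + 24 = 73/2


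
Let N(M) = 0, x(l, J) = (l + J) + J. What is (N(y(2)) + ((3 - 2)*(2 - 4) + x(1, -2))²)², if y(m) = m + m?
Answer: 625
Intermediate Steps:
x(l, J) = l + 2*J (x(l, J) = (J + l) + J = l + 2*J)
y(m) = 2*m
(N(y(2)) + ((3 - 2)*(2 - 4) + x(1, -2))²)² = (0 + ((3 - 2)*(2 - 4) + (1 + 2*(-2)))²)² = (0 + (1*(-2) + (1 - 4))²)² = (0 + (-2 - 3)²)² = (0 + (-5)²)² = (0 + 25)² = 25² = 625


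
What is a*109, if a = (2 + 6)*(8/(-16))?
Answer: -436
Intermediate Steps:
a = -4 (a = 8*(8*(-1/16)) = 8*(-½) = -4)
a*109 = -4*109 = -436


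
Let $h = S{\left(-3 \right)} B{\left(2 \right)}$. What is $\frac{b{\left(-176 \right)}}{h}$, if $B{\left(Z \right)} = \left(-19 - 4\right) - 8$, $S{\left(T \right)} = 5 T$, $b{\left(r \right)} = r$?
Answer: $- \frac{176}{465} \approx -0.37849$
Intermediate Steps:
$B{\left(Z \right)} = -31$ ($B{\left(Z \right)} = -23 - 8 = -31$)
$h = 465$ ($h = 5 \left(-3\right) \left(-31\right) = \left(-15\right) \left(-31\right) = 465$)
$\frac{b{\left(-176 \right)}}{h} = - \frac{176}{465}$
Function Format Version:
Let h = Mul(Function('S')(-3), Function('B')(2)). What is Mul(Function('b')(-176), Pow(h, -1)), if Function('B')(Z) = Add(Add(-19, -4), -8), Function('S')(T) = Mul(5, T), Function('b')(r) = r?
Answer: Rational(-176, 465) ≈ -0.37849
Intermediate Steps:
Function('B')(Z) = -31 (Function('B')(Z) = Add(-23, -8) = -31)
h = 465 (h = Mul(Mul(5, -3), -31) = Mul(-15, -31) = 465)
Mul(Function('b')(-176), Pow(h, -1)) = Mul(-176, Pow(465, -1)) = Mul(-176, Rational(1, 465)) = Rational(-176, 465)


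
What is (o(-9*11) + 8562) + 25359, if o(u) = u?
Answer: 33822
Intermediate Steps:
(o(-9*11) + 8562) + 25359 = (-9*11 + 8562) + 25359 = (-99 + 8562) + 25359 = 8463 + 25359 = 33822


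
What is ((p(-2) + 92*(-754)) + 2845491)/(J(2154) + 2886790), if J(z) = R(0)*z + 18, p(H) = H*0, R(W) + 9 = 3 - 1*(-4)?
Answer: 2776123/2882500 ≈ 0.96310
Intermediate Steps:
R(W) = -2 (R(W) = -9 + (3 - 1*(-4)) = -9 + (3 + 4) = -9 + 7 = -2)
p(H) = 0
J(z) = 18 - 2*z (J(z) = -2*z + 18 = 18 - 2*z)
((p(-2) + 92*(-754)) + 2845491)/(J(2154) + 2886790) = ((0 + 92*(-754)) + 2845491)/((18 - 2*2154) + 2886790) = ((0 - 69368) + 2845491)/((18 - 4308) + 2886790) = (-69368 + 2845491)/(-4290 + 2886790) = 2776123/2882500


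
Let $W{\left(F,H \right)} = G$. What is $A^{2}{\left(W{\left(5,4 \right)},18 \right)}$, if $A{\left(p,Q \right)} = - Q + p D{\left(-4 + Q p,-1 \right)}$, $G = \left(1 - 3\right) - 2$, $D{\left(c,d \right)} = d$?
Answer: $196$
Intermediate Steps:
$G = -4$ ($G = -2 - 2 = -4$)
$W{\left(F,H \right)} = -4$
$A{\left(p,Q \right)} = - Q - p$ ($A{\left(p,Q \right)} = - Q + p \left(-1\right) = - Q - p$)
$A^{2}{\left(W{\left(5,4 \right)},18 \right)} = \left(\left(-1\right) 18 - -4\right)^{2} = \left(-18 + 4\right)^{2} = \left(-14\right)^{2} = 196$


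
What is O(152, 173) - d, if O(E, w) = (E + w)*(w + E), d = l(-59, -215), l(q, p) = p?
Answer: 105840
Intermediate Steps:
d = -215
O(E, w) = (E + w)**2 (O(E, w) = (E + w)*(E + w) = (E + w)**2)
O(152, 173) - d = (152 + 173)**2 - 1*(-215) = 325**2 + 215 = 105625 + 215 = 105840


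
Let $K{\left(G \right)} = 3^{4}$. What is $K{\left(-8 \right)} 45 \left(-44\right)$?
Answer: $-160380$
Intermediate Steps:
$K{\left(G \right)} = 81$
$K{\left(-8 \right)} 45 \left(-44\right) = 81 \cdot 45 \left(-44\right) = 3645 \left(-44\right) = -160380$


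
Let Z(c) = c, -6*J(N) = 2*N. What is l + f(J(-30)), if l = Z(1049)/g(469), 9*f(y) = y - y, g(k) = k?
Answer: 1049/469 ≈ 2.2367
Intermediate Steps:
J(N) = -N/3
f(y) = 0 (f(y) = (y - y)/9 = (⅑)*0 = 0)
l = 1049/469 ≈ 2.2367
l + f(J(-30)) = 1049/469 + 0 = 1049/469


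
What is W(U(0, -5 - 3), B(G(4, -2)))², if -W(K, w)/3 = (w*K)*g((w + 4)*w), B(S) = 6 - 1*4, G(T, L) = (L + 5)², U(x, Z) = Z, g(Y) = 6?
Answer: 82944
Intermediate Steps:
G(T, L) = (5 + L)²
B(S) = 2 (B(S) = 6 - 4 = 2)
W(K, w) = -18*K*w (W(K, w) = -3*w*K*6 = -3*K*w*6 = -18*K*w)
W(U(0, -5 - 3), B(G(4, -2)))² = (-18*(-5 - 3)*2)² = (-18*(-8)*2)² = 288² = 82944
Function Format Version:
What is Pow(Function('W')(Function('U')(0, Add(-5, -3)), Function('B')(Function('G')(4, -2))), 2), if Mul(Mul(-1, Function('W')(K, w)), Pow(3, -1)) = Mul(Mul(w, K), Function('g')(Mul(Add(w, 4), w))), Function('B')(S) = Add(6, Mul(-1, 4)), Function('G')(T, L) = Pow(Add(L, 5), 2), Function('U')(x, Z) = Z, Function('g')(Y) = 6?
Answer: 82944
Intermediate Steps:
Function('G')(T, L) = Pow(Add(5, L), 2)
Function('B')(S) = 2 (Function('B')(S) = Add(6, -4) = 2)
Function('W')(K, w) = Mul(-18, K, w) (Function('W')(K, w) = Mul(-3, Mul(Mul(w, K), 6)) = Mul(-3, Mul(Mul(K, w), 6)) = Mul(-3, Mul(6, K, w)) = Mul(-18, K, w))
Pow(Function('W')(Function('U')(0, Add(-5, -3)), Function('B')(Function('G')(4, -2))), 2) = Pow(Mul(-18, Add(-5, -3), 2), 2) = Pow(Mul(-18, -8, 2), 2) = Pow(288, 2) = 82944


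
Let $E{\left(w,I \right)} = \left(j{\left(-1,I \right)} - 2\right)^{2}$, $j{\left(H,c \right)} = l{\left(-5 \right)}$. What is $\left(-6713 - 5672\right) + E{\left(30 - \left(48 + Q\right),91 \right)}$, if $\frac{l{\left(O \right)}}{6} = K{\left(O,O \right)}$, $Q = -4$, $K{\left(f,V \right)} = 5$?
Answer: $-11601$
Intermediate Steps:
$l{\left(O \right)} = 30$ ($l{\left(O \right)} = 6 \cdot 5 = 30$)
$j{\left(H,c \right)} = 30$
$E{\left(w,I \right)} = 784$ ($E{\left(w,I \right)} = \left(30 - 2\right)^{2} = 28^{2} = 784$)
$\left(-6713 - 5672\right) + E{\left(30 - \left(48 + Q\right),91 \right)} = \left(-6713 - 5672\right) + 784 = -12385 + 784 = -11601$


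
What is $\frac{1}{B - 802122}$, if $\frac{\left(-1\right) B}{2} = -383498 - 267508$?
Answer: $\frac{1}{499890} \approx 2.0004 \cdot 10^{-6}$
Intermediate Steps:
$B = 1302012$ ($B = - 2 \left(-383498 - 267508\right) = \left(-2\right) \left(-651006\right) = 1302012$)
$\frac{1}{B - 802122} = \frac{1}{1302012 - 802122} = \frac{1}{499890}$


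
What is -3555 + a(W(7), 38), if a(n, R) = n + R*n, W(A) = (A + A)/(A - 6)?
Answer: -3009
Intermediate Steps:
W(A) = 2*A/(-6 + A) (W(A) = (2*A)/(-6 + A) = 2*A/(-6 + A))
-3555 + a(W(7), 38) = -3555 + (2*7/(-6 + 7))*(1 + 38) = -3555 + (2*7/1)*39 = -3555 + (2*7*1)*39 = -3555 + 14*39 = -3555 + 546 = -3009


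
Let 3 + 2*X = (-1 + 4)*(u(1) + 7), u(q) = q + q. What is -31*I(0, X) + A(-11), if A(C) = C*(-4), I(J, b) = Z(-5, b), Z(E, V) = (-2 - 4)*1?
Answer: 230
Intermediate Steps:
u(q) = 2*q
Z(E, V) = -6 (Z(E, V) = -6*1 = -6)
X = 12 (X = -3/2 + ((-1 + 4)*(2*1 + 7))/2 = -3/2 + (3*(2 + 7))/2 = -3/2 + (3*9)/2 = -3/2 + (½)*27 = -3/2 + 27/2 = 12)
I(J, b) = -6
A(C) = -4*C
-31*I(0, X) + A(-11) = -31*(-6) - 4*(-11) = 186 + 44 = 230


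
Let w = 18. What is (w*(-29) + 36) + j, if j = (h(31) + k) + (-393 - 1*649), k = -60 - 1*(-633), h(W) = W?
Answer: -924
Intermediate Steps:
k = 573 (k = -60 + 633 = 573)
j = -438 (j = (31 + 573) + (-393 - 1*649) = 604 + (-393 - 649) = 604 - 1042 = -438)
(w*(-29) + 36) + j = (18*(-29) + 36) - 438 = (-522 + 36) - 438 = -486 - 438 = -924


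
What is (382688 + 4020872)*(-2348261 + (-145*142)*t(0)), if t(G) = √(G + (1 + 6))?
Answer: -10340708209160 - 90669300400*√7 ≈ -1.0581e+13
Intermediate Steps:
t(G) = √(7 + G) (t(G) = √(G + 7) = √(7 + G))
(382688 + 4020872)*(-2348261 + (-145*142)*t(0)) = (382688 + 4020872)*(-2348261 + (-145*142)*√(7 + 0)) = 4403560*(-2348261 - 20590*√7) = -10340708209160 - 90669300400*√7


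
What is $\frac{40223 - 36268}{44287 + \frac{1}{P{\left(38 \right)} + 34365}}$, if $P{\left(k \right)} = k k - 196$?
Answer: $\frac{20121345}{225313276} \approx 0.089304$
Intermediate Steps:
$P{\left(k \right)} = -196 + k^{2}$ ($P{\left(k \right)} = k^{2} - 196 = -196 + k^{2}$)
$\frac{40223 - 36268}{44287 + \frac{1}{P{\left(38 \right)} + 34365}} = \frac{40223 - 36268}{44287 + \frac{1}{\left(-196 + 38^{2}\right) + 34365}} = \frac{3955}{44287 + \frac{1}{\left(-196 + 1444\right) + 34365}} = \frac{3955}{44287 + \frac{1}{1248 + 34365}} = \frac{3955}{44287 + \frac{1}{35613}} = \frac{3955}{\frac{1577192932}{35613}} = 3955 \cdot \frac{35613}{1577192932} = \frac{20121345}{225313276}$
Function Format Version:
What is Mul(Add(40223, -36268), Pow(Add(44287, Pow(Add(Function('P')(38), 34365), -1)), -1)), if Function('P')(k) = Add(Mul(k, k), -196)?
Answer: Rational(20121345, 225313276) ≈ 0.089304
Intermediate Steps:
Function('P')(k) = Add(-196, Pow(k, 2)) (Function('P')(k) = Add(Pow(k, 2), -196) = Add(-196, Pow(k, 2)))
Mul(Add(40223, -36268), Pow(Add(44287, Pow(Add(Function('P')(38), 34365), -1)), -1)) = Mul(Add(40223, -36268), Pow(Add(44287, Pow(Add(Add(-196, Pow(38, 2)), 34365), -1)), -1)) = Mul(3955, Pow(Add(44287, Pow(Add(Add(-196, 1444), 34365), -1)), -1)) = Mul(3955, Pow(Add(44287, Pow(Add(1248, 34365), -1)), -1)) = Mul(3955, Pow(Add(44287, Pow(35613, -1)), -1)) = Mul(3955, Pow(Add(44287, Rational(1, 35613)), -1)) = Mul(3955, Pow(Rational(1577192932, 35613), -1)) = Mul(3955, Rational(35613, 1577192932)) = Rational(20121345, 225313276)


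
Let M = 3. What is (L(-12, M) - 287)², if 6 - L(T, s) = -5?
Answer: 76176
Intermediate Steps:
L(T, s) = 11 (L(T, s) = 6 - 1*(-5) = 6 + 5 = 11)
(L(-12, M) - 287)² = (11 - 287)² = (-276)² = 76176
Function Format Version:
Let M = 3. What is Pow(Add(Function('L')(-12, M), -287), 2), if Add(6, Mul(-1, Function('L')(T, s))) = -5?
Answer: 76176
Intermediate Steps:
Function('L')(T, s) = 11 (Function('L')(T, s) = Add(6, Mul(-1, -5)) = Add(6, 5) = 11)
Pow(Add(Function('L')(-12, M), -287), 2) = Pow(Add(11, -287), 2) = Pow(-276, 2) = 76176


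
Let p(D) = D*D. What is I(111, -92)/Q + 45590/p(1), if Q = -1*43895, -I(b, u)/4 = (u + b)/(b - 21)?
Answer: 90052787288/1975275 ≈ 45590.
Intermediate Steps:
I(b, u) = -4*(b + u)/(-21 + b) (I(b, u) = -4*(u + b)/(b - 21) = -4*(b + u)/(-21 + b))
p(D) = D²
Q = -43895
I(111, -92)/Q + 45590/p(1) = (4*(-1*111 - 1*(-92))/(-21 + 111))/(-43895) + 45590/(1²) = (4*(-111 + 92)/90)*(-1/43895) + 45590/1 = (4*(1/90)*(-19))*(-1/43895) + 45590*1 = -38/45*(-1/43895) + 45590 = 38/1975275 + 45590 = 90052787288/1975275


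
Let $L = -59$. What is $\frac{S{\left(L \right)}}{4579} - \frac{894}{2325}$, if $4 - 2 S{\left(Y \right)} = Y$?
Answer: $- \frac{2680259}{7097450} \approx -0.37764$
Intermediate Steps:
$S{\left(Y \right)} = 2 - \frac{Y}{2}$
$\frac{S{\left(L \right)}}{4579} - \frac{894}{2325} = \frac{2 - - \frac{59}{2}}{4579} - \frac{894}{2325} = \left(2 + \frac{59}{2}\right) \frac{1}{4579} - \frac{298}{775} = \frac{63}{2} \cdot \frac{1}{4579} - \frac{298}{775} = \frac{63}{9158} - \frac{298}{775} = - \frac{2680259}{7097450}$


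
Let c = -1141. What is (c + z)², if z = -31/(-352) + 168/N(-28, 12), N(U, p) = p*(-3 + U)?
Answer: 155116039884481/119071744 ≈ 1.3027e+6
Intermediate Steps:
z = -3967/10912 (z = -31/(-352) + 168/((12*(-3 - 28))) = -31*(-1/352) + 168/((12*(-31))) = 31/352 + 168/(-372) = 31/352 + 168*(-1/372) = 31/352 - 14/31 = -3967/10912 ≈ -0.36354)
(c + z)² = (-1141 - 3967/10912)² = (-12454559/10912)² = 155116039884481/119071744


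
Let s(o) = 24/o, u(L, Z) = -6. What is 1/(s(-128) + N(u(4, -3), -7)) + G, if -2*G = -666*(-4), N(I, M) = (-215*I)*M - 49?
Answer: -193495660/145267 ≈ -1332.0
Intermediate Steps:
N(I, M) = -49 - 215*I*M (N(I, M) = -215*I*M - 49 = -49 - 215*I*M)
G = -1332 (G = -(-333)*(-4) = -½*2664 = -1332)
1/(s(-128) + N(u(4, -3), -7)) + G = 1/(24/(-128) + (-49 - 215*(-6)*(-7))) - 1332 = 1/(24*(-1/128) + (-49 - 9030)) - 1332 = 1/(-3/16 - 9079) - 1332 = 1/(-145267/16) - 1332 = -16/145267 - 1332 = -193495660/145267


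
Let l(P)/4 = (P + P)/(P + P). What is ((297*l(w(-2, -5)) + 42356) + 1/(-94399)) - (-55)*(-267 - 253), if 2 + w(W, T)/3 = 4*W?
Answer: 1410698655/94399 ≈ 14944.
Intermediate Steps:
w(W, T) = -6 + 12*W (w(W, T) = -6 + 3*(4*W) = -6 + 12*W)
l(P) = 4 (l(P) = 4*((P + P)/(P + P)) = 4*((2*P)/((2*P))) = 4*((2*P)*(1/(2*P))) = 4*1 = 4)
((297*l(w(-2, -5)) + 42356) + 1/(-94399)) - (-55)*(-267 - 253) = ((297*4 + 42356) + 1/(-94399)) - (-55)*(-267 - 253) = ((1188 + 42356) - 1/94399) - (-55)*(-520) = (43544 - 1/94399) - 1*28600 = 4110510055/94399 - 28600 = 1410698655/94399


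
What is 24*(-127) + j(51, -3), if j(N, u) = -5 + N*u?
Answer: -3206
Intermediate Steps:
24*(-127) + j(51, -3) = 24*(-127) + (-5 + 51*(-3)) = -3048 + (-5 - 153) = -3048 - 158 = -3206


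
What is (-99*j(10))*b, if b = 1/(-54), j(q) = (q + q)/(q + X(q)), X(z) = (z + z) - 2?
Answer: 55/42 ≈ 1.3095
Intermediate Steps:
X(z) = -2 + 2*z (X(z) = 2*z - 2 = -2 + 2*z)
j(q) = 2*q/(-2 + 3*q) (j(q) = (q + q)/(q + (-2 + 2*q)) = (2*q)/(-2 + 3*q) = 2*q/(-2 + 3*q))
b = -1/54 ≈ -0.018519
(-99*j(10))*b = -198*10/(-2 + 3*10)*(-1/54) = -198*10/(-2 + 30)*(-1/54) = -198*10/28*(-1/54) = -99*5/7*(-1/54) = -495/7*(-1/54) = 55/42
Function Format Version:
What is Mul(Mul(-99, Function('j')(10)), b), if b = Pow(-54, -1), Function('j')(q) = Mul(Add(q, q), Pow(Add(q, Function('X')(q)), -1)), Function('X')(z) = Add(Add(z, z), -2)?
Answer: Rational(55, 42) ≈ 1.3095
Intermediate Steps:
Function('X')(z) = Add(-2, Mul(2, z)) (Function('X')(z) = Add(Mul(2, z), -2) = Add(-2, Mul(2, z)))
Function('j')(q) = Mul(2, q, Pow(Add(-2, Mul(3, q)), -1)) (Function('j')(q) = Mul(Add(q, q), Pow(Add(q, Add(-2, Mul(2, q))), -1)) = Mul(Mul(2, q), Pow(Add(-2, Mul(3, q)), -1)) = Mul(2, q, Pow(Add(-2, Mul(3, q)), -1)))
b = Rational(-1, 54) ≈ -0.018519
Mul(Mul(-99, Function('j')(10)), b) = Mul(Mul(-99, Mul(2, 10, Pow(Add(-2, Mul(3, 10)), -1))), Rational(-1, 54)) = Mul(Mul(-99, Mul(2, 10, Pow(Add(-2, 30), -1))), Rational(-1, 54)) = Mul(Mul(-99, Mul(2, 10, Pow(28, -1))), Rational(-1, 54)) = Mul(Mul(-99, Mul(2, 10, Rational(1, 28))), Rational(-1, 54)) = Mul(Mul(-99, Rational(5, 7)), Rational(-1, 54)) = Mul(Rational(-495, 7), Rational(-1, 54)) = Rational(55, 42)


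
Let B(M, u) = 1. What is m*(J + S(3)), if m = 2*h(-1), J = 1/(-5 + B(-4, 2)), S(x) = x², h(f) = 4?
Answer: 70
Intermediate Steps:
J = -¼ (J = 1/(-5 + 1) = 1/(-4) = -¼ ≈ -0.25000)
m = 8 (m = 2*4 = 8)
m*(J + S(3)) = 8*(-¼ + 3²) = 8*(-¼ + 9) = 8*(35/4) = 70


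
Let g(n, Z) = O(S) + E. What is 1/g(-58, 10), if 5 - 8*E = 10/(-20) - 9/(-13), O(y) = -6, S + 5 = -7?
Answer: -208/1123 ≈ -0.18522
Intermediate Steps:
S = -12 (S = -5 - 7 = -12)
E = 125/208 (E = 5/8 - (10/(-20) - 9/(-13))/8 = 5/8 - (10*(-1/20) - 9*(-1/13))/8 = 5/8 - (-1/2 + 9/13)/8 = 5/8 - 1/8*5/26 = 5/8 - 5/208 = 125/208 ≈ 0.60096)
g(n, Z) = -1123/208 (g(n, Z) = -6 + 125/208 = -1123/208)
1/g(-58, 10) = 1/(-1123/208) = -208/1123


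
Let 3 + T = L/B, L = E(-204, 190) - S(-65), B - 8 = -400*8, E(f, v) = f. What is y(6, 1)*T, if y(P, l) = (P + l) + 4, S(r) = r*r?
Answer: -56617/3192 ≈ -17.737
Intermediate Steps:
B = -3192 (B = 8 - 400*8 = 8 - 3200 = -3192)
S(r) = r**2
L = -4429 (L = -204 - 1*(-65)**2 = -204 - 1*4225 = -204 - 4225 = -4429)
T = -5147/3192 (T = -3 - 4429/(-3192) = -3 - 4429*(-1/3192) = -3 + 4429/3192 = -5147/3192 ≈ -1.6125)
y(P, l) = 4 + P + l
y(6, 1)*T = (4 + 6 + 1)*(-5147/3192) = 11*(-5147/3192) = -56617/3192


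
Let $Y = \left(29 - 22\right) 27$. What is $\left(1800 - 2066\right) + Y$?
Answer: $-77$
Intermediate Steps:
$Y = 189$ ($Y = 7 \cdot 27 = 189$)
$\left(1800 - 2066\right) + Y = \left(1800 - 2066\right) + 189 = -266 + 189 = -77$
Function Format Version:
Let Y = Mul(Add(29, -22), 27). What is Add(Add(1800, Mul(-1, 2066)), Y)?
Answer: -77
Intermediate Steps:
Y = 189 (Y = Mul(7, 27) = 189)
Add(Add(1800, Mul(-1, 2066)), Y) = Add(Add(1800, Mul(-1, 2066)), 189) = Add(Add(1800, -2066), 189) = Add(-266, 189) = -77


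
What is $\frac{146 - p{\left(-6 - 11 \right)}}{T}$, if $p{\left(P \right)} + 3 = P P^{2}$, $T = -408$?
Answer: $- \frac{2531}{204} \approx -12.407$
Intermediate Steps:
$p{\left(P \right)} = -3 + P^{3}$ ($p{\left(P \right)} = -3 + P P^{2} = -3 + P^{3}$)
$\frac{146 - p{\left(-6 - 11 \right)}}{T} = \frac{146 - \left(-3 + \left(-6 - 11\right)^{3}\right)}{-408} = \left(146 - \left(-3 + \left(-6 - 11\right)^{3}\right)\right) \left(- \frac{1}{408}\right) = \left(146 - \left(-3 + \left(-17\right)^{3}\right)\right) \left(- \frac{1}{408}\right) = \left(146 - \left(-3 - 4913\right)\right) \left(- \frac{1}{408}\right) = \left(146 - -4916\right) \left(- \frac{1}{408}\right) = \left(146 + 4916\right) \left(- \frac{1}{408}\right) = 5062 \left(- \frac{1}{408}\right) = - \frac{2531}{204}$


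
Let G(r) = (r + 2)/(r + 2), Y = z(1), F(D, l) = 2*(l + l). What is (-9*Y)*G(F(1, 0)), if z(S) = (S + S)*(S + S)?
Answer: -36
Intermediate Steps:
F(D, l) = 4*l (F(D, l) = 2*(2*l) = 4*l)
z(S) = 4*S**2 (z(S) = (2*S)*(2*S) = 4*S**2)
Y = 4 (Y = 4*1**2 = 4*1 = 4)
G(r) = 1 (G(r) = (2 + r)/(2 + r) = 1)
(-9*Y)*G(F(1, 0)) = -9*4*1 = -36*1 = -36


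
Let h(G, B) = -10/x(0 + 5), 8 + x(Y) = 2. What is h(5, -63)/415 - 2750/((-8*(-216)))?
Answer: -113837/71712 ≈ -1.5874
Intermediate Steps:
x(Y) = -6 (x(Y) = -8 + 2 = -6)
h(G, B) = 5/3 (h(G, B) = -10/(-6) = -10*(-⅙) = 5/3)
h(5, -63)/415 - 2750/((-8*(-216))) = (5/3)/415 - 2750/((-8*(-216))) = (5/3)*(1/415) - 2750/1728 = 1/249 - 2750*1/1728 = 1/249 - 1375/864 = -113837/71712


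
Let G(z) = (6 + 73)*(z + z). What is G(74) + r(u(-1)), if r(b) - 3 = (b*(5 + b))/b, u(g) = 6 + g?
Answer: 11705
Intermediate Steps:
G(z) = 158*z (G(z) = 79*(2*z) = 158*z)
r(b) = 8 + b (r(b) = 3 + (b*(5 + b))/b = 3 + (5 + b) = 8 + b)
G(74) + r(u(-1)) = 158*74 + (8 + (6 - 1)) = 11692 + (8 + 5) = 11692 + 13 = 11705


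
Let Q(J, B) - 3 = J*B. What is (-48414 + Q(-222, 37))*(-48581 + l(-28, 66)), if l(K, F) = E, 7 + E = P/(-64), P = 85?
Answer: 176087725125/64 ≈ 2.7514e+9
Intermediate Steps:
E = -533/64 (E = -7 + 85/(-64) = -7 + 85*(-1/64) = -7 - 85/64 = -533/64 ≈ -8.3281)
Q(J, B) = 3 + B*J (Q(J, B) = 3 + J*B = 3 + B*J)
l(K, F) = -533/64
(-48414 + Q(-222, 37))*(-48581 + l(-28, 66)) = (-48414 + (3 + 37*(-222)))*(-48581 - 533/64) = (-48414 + (3 - 8214))*(-3109717/64) = (-48414 - 8211)*(-3109717/64) = -56625*(-3109717/64) = 176087725125/64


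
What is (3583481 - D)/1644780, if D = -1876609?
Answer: 182003/54826 ≈ 3.3196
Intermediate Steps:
(3583481 - D)/1644780 = (3583481 - 1*(-1876609))/1644780 = (3583481 + 1876609)*(1/1644780) = 5460090*(1/1644780) = 182003/54826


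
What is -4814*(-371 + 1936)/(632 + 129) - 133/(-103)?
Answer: -775891517/78383 ≈ -9898.7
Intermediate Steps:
-4814*(-371 + 1936)/(632 + 129) - 133/(-103) = -4814/(761/1565) - 133*(-1/103) = -4814/(761*(1/1565)) + 133/103 = -4814/761/1565 + 133/103 = -4814*1565/761 + 133/103 = -7533910/761 + 133/103 = -775891517/78383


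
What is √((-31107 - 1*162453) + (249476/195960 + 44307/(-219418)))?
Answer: 4*I*√87364023680830613575485/2687321955 ≈ 439.95*I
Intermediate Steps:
√((-31107 - 1*162453) + (249476/195960 + 44307/(-219418))) = √((-31107 - 162453) + (249476*(1/195960) + 44307*(-1/219418))) = √(-193560 + (62369/48990 - 44307/219418)) = √(-193560 + 2878570328/2687321955) = √(-520155159039472/2687321955) = 4*I*√87364023680830613575485/2687321955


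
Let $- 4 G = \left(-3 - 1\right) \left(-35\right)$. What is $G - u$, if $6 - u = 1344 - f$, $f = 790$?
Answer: $513$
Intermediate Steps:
$G = -35$ ($G = - \frac{\left(-3 - 1\right) \left(-35\right)}{4} = - \frac{\left(-4\right) \left(-35\right)}{4} = \left(- \frac{1}{4}\right) 140 = -35$)
$u = -548$ ($u = 6 - \left(1344 - 790\right) = 6 - 554 = -548$)
$G - u = -35 - -548 = -35 + 548 = 513$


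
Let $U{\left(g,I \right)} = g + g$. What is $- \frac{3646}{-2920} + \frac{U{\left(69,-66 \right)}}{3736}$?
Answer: $\frac{438263}{340910} \approx 1.2856$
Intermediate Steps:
$U{\left(g,I \right)} = 2 g$
$- \frac{3646}{-2920} + \frac{U{\left(69,-66 \right)}}{3736} = - \frac{3646}{-2920} + \frac{2 \cdot 69}{3736} = \left(-3646\right) \left(- \frac{1}{2920}\right) + 138 \cdot \frac{1}{3736} = \frac{1823}{1460} + \frac{69}{1868} = \frac{438263}{340910}$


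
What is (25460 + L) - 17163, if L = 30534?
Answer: 38831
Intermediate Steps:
(25460 + L) - 17163 = (25460 + 30534) - 17163 = 55994 - 17163 = 38831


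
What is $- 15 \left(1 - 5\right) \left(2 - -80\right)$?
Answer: $4920$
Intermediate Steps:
$- 15 \left(1 - 5\right) \left(2 - -80\right) = - 15 \left(1 - 5\right) \left(2 + 80\right) = \left(-15\right) \left(-4\right) 82 = 60 \cdot 82 = 4920$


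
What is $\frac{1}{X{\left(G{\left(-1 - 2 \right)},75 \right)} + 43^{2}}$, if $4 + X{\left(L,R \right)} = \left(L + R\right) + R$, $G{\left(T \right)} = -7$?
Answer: $\frac{1}{1988} \approx 0.00050302$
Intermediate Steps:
$X{\left(L,R \right)} = -4 + L + 2 R$ ($X{\left(L,R \right)} = -4 + \left(\left(L + R\right) + R\right) = -4 + \left(L + 2 R\right) = -4 + L + 2 R$)
$\frac{1}{X{\left(G{\left(-1 - 2 \right)},75 \right)} + 43^{2}} = \frac{1}{\left(-4 - 7 + 2 \cdot 75\right) + 43^{2}} = \frac{1}{\left(-4 - 7 + 150\right) + 1849} = \frac{1}{139 + 1849} = \frac{1}{1988}$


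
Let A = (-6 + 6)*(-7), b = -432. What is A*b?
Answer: 0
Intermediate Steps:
A = 0 (A = 0*(-7) = 0)
A*b = 0*(-432) = 0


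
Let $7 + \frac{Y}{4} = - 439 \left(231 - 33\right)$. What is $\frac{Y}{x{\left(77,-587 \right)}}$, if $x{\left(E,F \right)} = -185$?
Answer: $\frac{347716}{185} \approx 1879.5$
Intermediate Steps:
$Y = -347716$ ($Y = -28 + 4 \left(- 439 \left(231 - 33\right)\right) = -28 + 4 \left(\left(-439\right) 198\right) = -28 + 4 \left(-86922\right) = -28 - 347688 = -347716$)
$\frac{Y}{x{\left(77,-587 \right)}} = - \frac{347716}{-185} = \left(-347716\right) \left(- \frac{1}{185}\right) = \frac{347716}{185}$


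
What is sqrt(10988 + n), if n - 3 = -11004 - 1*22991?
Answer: 18*I*sqrt(71) ≈ 151.67*I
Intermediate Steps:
n = -33992 (n = 3 + (-11004 - 1*22991) = 3 + (-11004 - 22991) = 3 - 33995 = -33992)
sqrt(10988 + n) = sqrt(10988 - 33992) = sqrt(-23004) = 18*I*sqrt(71)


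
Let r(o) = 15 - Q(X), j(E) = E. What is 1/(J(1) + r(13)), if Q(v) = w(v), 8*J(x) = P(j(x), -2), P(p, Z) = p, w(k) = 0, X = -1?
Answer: 8/121 ≈ 0.066116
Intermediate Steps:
J(x) = x/8
Q(v) = 0
r(o) = 15 (r(o) = 15 - 1*0 = 15 + 0 = 15)
1/(J(1) + r(13)) = 1/((⅛)*1 + 15) = 1/(⅛ + 15) = 1/(121/8) = 8/121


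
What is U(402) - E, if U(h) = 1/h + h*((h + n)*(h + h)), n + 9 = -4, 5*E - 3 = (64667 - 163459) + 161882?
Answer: 252687739739/2010 ≈ 1.2572e+8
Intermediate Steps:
E = 63093/5 (E = ⅗ + ((64667 - 163459) + 161882)/5 = ⅗ + (-98792 + 161882)/5 = ⅗ + (⅕)*63090 = ⅗ + 12618 = 63093/5 ≈ 12619.)
n = -13 (n = -9 - 4 = -13)
U(h) = 1/h + 2*h²*(-13 + h) (U(h) = 1/h + h*((h - 13)*(h + h)) = 1/h + h*((-13 + h)*(2*h)) = 1/h + h*(2*h*(-13 + h)) = 1/h + 2*h²*(-13 + h))
U(402) - E = (1 + 2*402³*(-13 + 402))/402 - 1*63093/5 = (1 + 2*64964808*389)/402 - 63093/5 = (1 + 50542620624)/402 - 63093/5 = (1/402)*50542620625 - 63093/5 = 50542620625/402 - 63093/5 = 252687739739/2010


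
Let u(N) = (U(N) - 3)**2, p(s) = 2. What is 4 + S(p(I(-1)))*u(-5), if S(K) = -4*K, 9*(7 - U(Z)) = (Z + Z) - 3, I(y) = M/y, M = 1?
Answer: -18884/81 ≈ -233.14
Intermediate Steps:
I(y) = 1/y
U(Z) = 22/3 - 2*Z/9 (U(Z) = 7 - ((Z + Z) - 3)/9 = 7 - (2*Z - 3)/9 = 7 - (-3 + 2*Z)/9 = 7 + (1/3 - 2*Z/9) = 22/3 - 2*Z/9)
u(N) = (13/3 - 2*N/9)**2 (u(N) = ((22/3 - 2*N/9) - 3)**2 = (13/3 - 2*N/9)**2)
4 + S(p(I(-1)))*u(-5) = 4 + (-4*2)*((-39 + 2*(-5))**2/81) = 4 - 8*(-39 - 10)**2/81 = 4 - 8*(-49)**2/81 = 4 - 8*2401/81 = 4 - 19208/81 = -18884/81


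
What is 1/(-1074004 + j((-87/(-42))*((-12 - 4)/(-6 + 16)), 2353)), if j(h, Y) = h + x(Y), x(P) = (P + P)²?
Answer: 35/737535004 ≈ 4.7455e-8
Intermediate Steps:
x(P) = 4*P² (x(P) = (2*P)² = 4*P²)
j(h, Y) = h + 4*Y²
1/(-1074004 + j((-87/(-42))*((-12 - 4)/(-6 + 16)), 2353)) = 1/(-1074004 + ((-87/(-42))*((-12 - 4)/(-6 + 16)) + 4*2353²)) = 1/(-1074004 + ((-87*(-1/42))*(-16/10) + 4*5536609)) = 1/(-1074004 + (29*(-16*⅒)/14 + 22146436)) = 1/(-1074004 + ((29/14)*(-8/5) + 22146436)) = 1/(-1074004 + (-116/35 + 22146436)) = 1/(-1074004 + 775125144/35) = 1/(737535004/35) = 35/737535004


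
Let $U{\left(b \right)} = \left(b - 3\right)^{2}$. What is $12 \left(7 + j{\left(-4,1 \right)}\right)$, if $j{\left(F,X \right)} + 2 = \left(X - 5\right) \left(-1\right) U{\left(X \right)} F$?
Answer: $-708$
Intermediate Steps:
$U{\left(b \right)} = \left(-3 + b\right)^{2}$
$j{\left(F,X \right)} = -2 + F \left(-3 + X\right)^{2} \left(5 - X\right)$ ($j{\left(F,X \right)} = -2 + \left(X - 5\right) \left(-1\right) \left(-3 + X\right)^{2} F = -2 + \left(-5 + X\right) \left(-1\right) \left(-3 + X\right)^{2} F = -2 + \left(5 - X\right) \left(-3 + X\right)^{2} F = -2 + \left(-3 + X\right)^{2} \left(5 - X\right) F = -2 + F \left(-3 + X\right)^{2} \left(5 - X\right)$)
$12 \left(7 + j{\left(-4,1 \right)}\right) = 12 \left(7 - \left(2 + 20 \left(-3 + 1\right)^{2} - 4 \left(-3 + 1\right)^{2}\right)\right) = 12 \left(7 - \left(2 + 80 - 4 \left(-2\right)^{2}\right)\right) = 12 \left(7 - \left(2 + 80 - 4 \cdot 4\right)\right) = 12 \left(7 - 66\right) = 12 \left(-59\right) = -708$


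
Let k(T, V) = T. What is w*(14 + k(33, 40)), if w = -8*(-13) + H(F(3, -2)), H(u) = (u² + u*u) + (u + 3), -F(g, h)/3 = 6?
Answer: 34639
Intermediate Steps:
F(g, h) = -18 (F(g, h) = -3*6 = -18)
H(u) = 3 + u + 2*u² (H(u) = (u² + u²) + (3 + u) = 2*u² + (3 + u) = 3 + u + 2*u²)
w = 737 (w = -8*(-13) + (3 - 18 + 2*(-18)²) = 104 + (3 - 18 + 2*324) = 104 + (3 - 18 + 648) = 104 + 633 = 737)
w*(14 + k(33, 40)) = 737*(14 + 33) = 737*47 = 34639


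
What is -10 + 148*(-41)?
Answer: -6078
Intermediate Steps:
-10 + 148*(-41) = -10 - 6068 = -6078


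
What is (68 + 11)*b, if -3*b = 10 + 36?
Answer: -3634/3 ≈ -1211.3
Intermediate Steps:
b = -46/3 (b = -(10 + 36)/3 = -1/3*46 = -46/3 ≈ -15.333)
(68 + 11)*b = (68 + 11)*(-46/3) = 79*(-46/3) = -3634/3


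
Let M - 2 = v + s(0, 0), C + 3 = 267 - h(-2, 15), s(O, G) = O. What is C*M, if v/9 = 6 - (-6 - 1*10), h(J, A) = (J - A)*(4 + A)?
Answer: 117400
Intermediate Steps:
h(J, A) = (4 + A)*(J - A)
C = 587 (C = -3 + (267 - (-1*15² - 4*15 + 4*(-2) + 15*(-2))) = -3 + (267 - (-1*225 - 60 - 8 - 30)) = -3 + (267 - (-225 - 60 - 8 - 30)) = -3 + (267 - 1*(-323)) = -3 + (267 + 323) = -3 + 590 = 587)
v = 198 (v = 9*(6 - (-6 - 1*10)) = 9*(6 - (-6 - 10)) = 9*(6 - 1*(-16)) = 9*(6 + 16) = 9*22 = 198)
M = 200 (M = 2 + (198 + 0) = 2 + 198 = 200)
C*M = 587*200 = 117400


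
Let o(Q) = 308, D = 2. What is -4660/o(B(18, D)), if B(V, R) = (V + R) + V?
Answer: -1165/77 ≈ -15.130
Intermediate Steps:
B(V, R) = R + 2*V (B(V, R) = (R + V) + V = R + 2*V)
-4660/o(B(18, D)) = -4660/308 = -4660*1/308 = -1165/77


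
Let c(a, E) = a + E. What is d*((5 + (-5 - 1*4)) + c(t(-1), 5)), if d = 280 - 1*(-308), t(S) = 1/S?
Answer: 0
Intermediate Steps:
c(a, E) = E + a
d = 588 (d = 280 + 308 = 588)
d*((5 + (-5 - 1*4)) + c(t(-1), 5)) = 588*((5 + (-5 - 1*4)) + (5 + 1/(-1))) = 588*((5 + (-5 - 4)) + (5 - 1)) = 588*((5 - 9) + 4) = 588*(-4 + 4) = 588*0 = 0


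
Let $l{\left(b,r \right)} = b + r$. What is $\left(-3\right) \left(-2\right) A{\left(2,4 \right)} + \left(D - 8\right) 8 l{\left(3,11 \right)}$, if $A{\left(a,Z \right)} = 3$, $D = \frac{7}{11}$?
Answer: $- \frac{8874}{11} \approx -806.73$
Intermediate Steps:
$D = \frac{7}{11}$ ($D = 7 \cdot \frac{1}{11} = \frac{7}{11} \approx 0.63636$)
$\left(-3\right) \left(-2\right) A{\left(2,4 \right)} + \left(D - 8\right) 8 l{\left(3,11 \right)} = \left(-3\right) \left(-2\right) 3 + \left(\frac{7}{11} - 8\right) 8 \left(3 + 11\right) = 6 \cdot 3 + \left(- \frac{81}{11}\right) 8 \cdot 14 = 18 - \frac{9072}{11} = - \frac{8874}{11}$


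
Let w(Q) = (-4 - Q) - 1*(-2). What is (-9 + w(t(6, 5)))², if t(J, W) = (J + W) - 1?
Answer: 441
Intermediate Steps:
t(J, W) = -1 + J + W
w(Q) = -2 - Q (w(Q) = (-4 - Q) + 2 = -2 - Q)
(-9 + w(t(6, 5)))² = (-9 + (-2 - (-1 + 6 + 5)))² = (-9 + (-2 - 1*10))² = (-9 + (-2 - 10))² = (-9 - 12)² = (-21)² = 441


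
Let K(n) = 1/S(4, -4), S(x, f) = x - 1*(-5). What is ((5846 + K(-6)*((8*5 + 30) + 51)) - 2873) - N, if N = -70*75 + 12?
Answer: 74020/9 ≈ 8224.4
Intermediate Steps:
S(x, f) = 5 + x (S(x, f) = x + 5 = 5 + x)
N = -5238 (N = -5250 + 12 = -5238)
K(n) = ⅑ (K(n) = 1/(5 + 4) = 1/9 = ⅑)
((5846 + K(-6)*((8*5 + 30) + 51)) - 2873) - N = ((5846 + ((8*5 + 30) + 51)/9) - 2873) - 1*(-5238) = ((5846 + ((40 + 30) + 51)/9) - 2873) + 5238 = ((5846 + (70 + 51)/9) - 2873) + 5238 = ((5846 + (⅑)*121) - 2873) + 5238 = ((5846 + 121/9) - 2873) + 5238 = (52735/9 - 2873) + 5238 = 26878/9 + 5238 = 74020/9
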